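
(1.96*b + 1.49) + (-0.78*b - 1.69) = 1.18*b - 0.2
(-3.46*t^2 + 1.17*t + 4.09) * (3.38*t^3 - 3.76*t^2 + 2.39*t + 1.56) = -11.6948*t^5 + 16.9642*t^4 + 1.1556*t^3 - 17.9797*t^2 + 11.6003*t + 6.3804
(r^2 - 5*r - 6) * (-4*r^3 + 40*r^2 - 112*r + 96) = -4*r^5 + 60*r^4 - 288*r^3 + 416*r^2 + 192*r - 576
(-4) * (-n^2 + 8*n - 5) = 4*n^2 - 32*n + 20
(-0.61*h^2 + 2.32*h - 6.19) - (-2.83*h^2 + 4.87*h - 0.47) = 2.22*h^2 - 2.55*h - 5.72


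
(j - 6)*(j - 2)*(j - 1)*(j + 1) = j^4 - 8*j^3 + 11*j^2 + 8*j - 12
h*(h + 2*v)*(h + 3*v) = h^3 + 5*h^2*v + 6*h*v^2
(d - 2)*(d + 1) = d^2 - d - 2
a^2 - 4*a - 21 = (a - 7)*(a + 3)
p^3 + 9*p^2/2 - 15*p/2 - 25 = (p - 5/2)*(p + 2)*(p + 5)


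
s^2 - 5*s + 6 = (s - 3)*(s - 2)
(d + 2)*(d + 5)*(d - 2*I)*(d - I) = d^4 + 7*d^3 - 3*I*d^3 + 8*d^2 - 21*I*d^2 - 14*d - 30*I*d - 20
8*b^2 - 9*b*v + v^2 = (-8*b + v)*(-b + v)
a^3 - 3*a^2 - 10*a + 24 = (a - 4)*(a - 2)*(a + 3)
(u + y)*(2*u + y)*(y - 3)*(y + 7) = 2*u^2*y^2 + 8*u^2*y - 42*u^2 + 3*u*y^3 + 12*u*y^2 - 63*u*y + y^4 + 4*y^3 - 21*y^2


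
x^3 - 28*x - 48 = (x - 6)*(x + 2)*(x + 4)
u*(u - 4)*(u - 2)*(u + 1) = u^4 - 5*u^3 + 2*u^2 + 8*u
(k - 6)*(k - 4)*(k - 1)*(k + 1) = k^4 - 10*k^3 + 23*k^2 + 10*k - 24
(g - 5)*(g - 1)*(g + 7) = g^3 + g^2 - 37*g + 35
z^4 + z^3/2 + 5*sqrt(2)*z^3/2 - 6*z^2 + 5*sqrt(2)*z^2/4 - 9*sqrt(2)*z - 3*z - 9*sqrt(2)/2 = (z + 1/2)*(z - 3*sqrt(2)/2)*(z + sqrt(2))*(z + 3*sqrt(2))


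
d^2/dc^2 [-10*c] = 0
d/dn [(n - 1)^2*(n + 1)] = (n - 1)*(3*n + 1)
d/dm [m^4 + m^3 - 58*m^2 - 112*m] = 4*m^3 + 3*m^2 - 116*m - 112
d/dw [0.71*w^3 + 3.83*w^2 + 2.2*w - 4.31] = 2.13*w^2 + 7.66*w + 2.2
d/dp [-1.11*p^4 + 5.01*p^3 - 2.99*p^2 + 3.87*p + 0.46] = -4.44*p^3 + 15.03*p^2 - 5.98*p + 3.87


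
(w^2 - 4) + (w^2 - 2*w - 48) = 2*w^2 - 2*w - 52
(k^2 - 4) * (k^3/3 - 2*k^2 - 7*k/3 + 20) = k^5/3 - 2*k^4 - 11*k^3/3 + 28*k^2 + 28*k/3 - 80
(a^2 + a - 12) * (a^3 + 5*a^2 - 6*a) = a^5 + 6*a^4 - 13*a^3 - 66*a^2 + 72*a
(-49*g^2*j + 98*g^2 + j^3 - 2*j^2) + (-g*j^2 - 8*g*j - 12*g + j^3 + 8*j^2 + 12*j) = -49*g^2*j + 98*g^2 - g*j^2 - 8*g*j - 12*g + 2*j^3 + 6*j^2 + 12*j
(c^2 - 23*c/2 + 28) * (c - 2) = c^3 - 27*c^2/2 + 51*c - 56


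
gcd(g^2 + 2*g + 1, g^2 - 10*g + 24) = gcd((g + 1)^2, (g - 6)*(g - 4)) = 1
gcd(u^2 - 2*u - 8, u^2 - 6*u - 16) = u + 2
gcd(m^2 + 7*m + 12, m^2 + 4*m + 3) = m + 3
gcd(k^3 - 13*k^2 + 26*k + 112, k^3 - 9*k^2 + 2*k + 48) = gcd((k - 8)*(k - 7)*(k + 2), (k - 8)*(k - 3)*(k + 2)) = k^2 - 6*k - 16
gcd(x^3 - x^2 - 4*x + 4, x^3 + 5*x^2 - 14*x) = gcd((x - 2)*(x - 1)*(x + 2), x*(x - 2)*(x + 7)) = x - 2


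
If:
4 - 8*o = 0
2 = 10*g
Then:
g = 1/5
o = 1/2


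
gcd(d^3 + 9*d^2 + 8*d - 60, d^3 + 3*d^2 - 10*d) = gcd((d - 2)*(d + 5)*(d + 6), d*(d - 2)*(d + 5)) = d^2 + 3*d - 10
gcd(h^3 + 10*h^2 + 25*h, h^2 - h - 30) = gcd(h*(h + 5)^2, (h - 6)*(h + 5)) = h + 5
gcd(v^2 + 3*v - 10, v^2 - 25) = v + 5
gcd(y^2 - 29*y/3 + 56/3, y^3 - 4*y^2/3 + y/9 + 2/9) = 1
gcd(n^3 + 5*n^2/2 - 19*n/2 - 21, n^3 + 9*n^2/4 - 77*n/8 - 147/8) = n^2 + n/2 - 21/2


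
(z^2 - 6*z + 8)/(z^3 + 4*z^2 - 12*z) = (z - 4)/(z*(z + 6))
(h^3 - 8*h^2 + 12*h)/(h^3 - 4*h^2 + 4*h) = (h - 6)/(h - 2)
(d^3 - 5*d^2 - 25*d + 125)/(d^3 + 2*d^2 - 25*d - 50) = (d - 5)/(d + 2)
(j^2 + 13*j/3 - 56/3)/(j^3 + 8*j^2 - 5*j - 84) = (j - 8/3)/(j^2 + j - 12)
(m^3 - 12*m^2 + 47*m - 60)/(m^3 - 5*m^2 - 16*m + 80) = (m - 3)/(m + 4)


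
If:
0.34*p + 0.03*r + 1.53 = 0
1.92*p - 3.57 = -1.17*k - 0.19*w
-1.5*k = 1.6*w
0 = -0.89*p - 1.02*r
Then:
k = 13.04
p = -4.88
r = 4.25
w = -12.22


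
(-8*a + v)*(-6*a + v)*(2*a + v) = 96*a^3 + 20*a^2*v - 12*a*v^2 + v^3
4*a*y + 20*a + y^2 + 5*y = (4*a + y)*(y + 5)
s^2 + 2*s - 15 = (s - 3)*(s + 5)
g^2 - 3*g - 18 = (g - 6)*(g + 3)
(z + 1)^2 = z^2 + 2*z + 1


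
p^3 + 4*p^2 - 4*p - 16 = (p - 2)*(p + 2)*(p + 4)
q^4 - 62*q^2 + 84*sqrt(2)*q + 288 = (q - 4*sqrt(2))*(q - 3*sqrt(2))*(q + sqrt(2))*(q + 6*sqrt(2))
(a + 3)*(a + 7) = a^2 + 10*a + 21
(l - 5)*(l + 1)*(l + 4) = l^3 - 21*l - 20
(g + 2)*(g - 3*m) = g^2 - 3*g*m + 2*g - 6*m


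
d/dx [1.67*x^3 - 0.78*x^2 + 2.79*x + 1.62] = 5.01*x^2 - 1.56*x + 2.79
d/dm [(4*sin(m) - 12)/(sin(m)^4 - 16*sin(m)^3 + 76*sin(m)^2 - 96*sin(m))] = 4*(-3*sin(m)^4 + 44*sin(m)^3 - 220*sin(m)^2 + 456*sin(m) - 288)*cos(m)/((sin(m) - 8)^2*(sin(m) - 6)^2*(sin(m) - 2)^2*sin(m)^2)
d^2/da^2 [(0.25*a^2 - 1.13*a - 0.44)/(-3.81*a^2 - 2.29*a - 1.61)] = (37.168836*a^3 + 47.523654*a^2 - 18.555462*a - 10.411644)/(55.306341*a^6 + 99.725607*a^5 + 130.052826*a^4 + 96.291523*a^3 + 54.956706*a^2 + 17.807727*a + 4.173281)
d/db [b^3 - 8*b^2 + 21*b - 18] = 3*b^2 - 16*b + 21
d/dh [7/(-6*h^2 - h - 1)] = 7*(12*h + 1)/(6*h^2 + h + 1)^2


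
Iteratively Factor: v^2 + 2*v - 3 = (v + 3)*(v - 1)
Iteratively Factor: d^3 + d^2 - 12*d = (d + 4)*(d^2 - 3*d) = d*(d + 4)*(d - 3)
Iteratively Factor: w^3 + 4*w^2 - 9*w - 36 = (w + 4)*(w^2 - 9) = (w + 3)*(w + 4)*(w - 3)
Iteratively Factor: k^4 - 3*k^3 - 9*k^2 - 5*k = (k + 1)*(k^3 - 4*k^2 - 5*k) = (k + 1)^2*(k^2 - 5*k) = (k - 5)*(k + 1)^2*(k)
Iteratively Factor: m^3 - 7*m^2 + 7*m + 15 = (m + 1)*(m^2 - 8*m + 15) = (m - 3)*(m + 1)*(m - 5)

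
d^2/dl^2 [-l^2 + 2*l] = -2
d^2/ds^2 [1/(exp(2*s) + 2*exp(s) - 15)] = 2*(4*(exp(s) + 1)^2*exp(s) - (2*exp(s) + 1)*(exp(2*s) + 2*exp(s) - 15))*exp(s)/(exp(2*s) + 2*exp(s) - 15)^3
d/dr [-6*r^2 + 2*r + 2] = 2 - 12*r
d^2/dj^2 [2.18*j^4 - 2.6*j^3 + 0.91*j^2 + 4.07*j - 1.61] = 26.16*j^2 - 15.6*j + 1.82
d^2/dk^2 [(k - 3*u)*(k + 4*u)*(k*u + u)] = 2*u*(3*k + u + 1)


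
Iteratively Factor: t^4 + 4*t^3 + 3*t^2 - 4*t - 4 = (t - 1)*(t^3 + 5*t^2 + 8*t + 4) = (t - 1)*(t + 1)*(t^2 + 4*t + 4) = (t - 1)*(t + 1)*(t + 2)*(t + 2)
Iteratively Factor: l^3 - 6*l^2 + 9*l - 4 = (l - 4)*(l^2 - 2*l + 1) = (l - 4)*(l - 1)*(l - 1)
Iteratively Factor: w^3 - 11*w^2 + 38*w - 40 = (w - 5)*(w^2 - 6*w + 8) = (w - 5)*(w - 4)*(w - 2)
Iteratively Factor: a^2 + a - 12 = (a + 4)*(a - 3)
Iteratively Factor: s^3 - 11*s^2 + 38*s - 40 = (s - 2)*(s^2 - 9*s + 20) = (s - 4)*(s - 2)*(s - 5)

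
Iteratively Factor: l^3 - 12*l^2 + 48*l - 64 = (l - 4)*(l^2 - 8*l + 16) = (l - 4)^2*(l - 4)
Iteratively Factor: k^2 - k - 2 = (k - 2)*(k + 1)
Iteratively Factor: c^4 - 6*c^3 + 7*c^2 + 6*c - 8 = (c + 1)*(c^3 - 7*c^2 + 14*c - 8) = (c - 4)*(c + 1)*(c^2 - 3*c + 2) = (c - 4)*(c - 1)*(c + 1)*(c - 2)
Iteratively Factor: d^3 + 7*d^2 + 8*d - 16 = (d - 1)*(d^2 + 8*d + 16) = (d - 1)*(d + 4)*(d + 4)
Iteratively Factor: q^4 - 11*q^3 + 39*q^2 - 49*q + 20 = (q - 5)*(q^3 - 6*q^2 + 9*q - 4) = (q - 5)*(q - 1)*(q^2 - 5*q + 4) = (q - 5)*(q - 4)*(q - 1)*(q - 1)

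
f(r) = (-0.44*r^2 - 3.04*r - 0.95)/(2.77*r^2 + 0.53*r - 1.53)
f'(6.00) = 0.03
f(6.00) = -0.35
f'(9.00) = 0.01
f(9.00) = -0.28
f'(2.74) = 0.20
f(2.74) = -0.61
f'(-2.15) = 0.28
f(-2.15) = 0.35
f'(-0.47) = 2.83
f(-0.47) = -0.33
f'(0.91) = 11.56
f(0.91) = -3.27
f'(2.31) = 0.31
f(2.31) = -0.71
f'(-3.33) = 0.10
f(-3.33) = 0.16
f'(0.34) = 7.88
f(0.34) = 1.98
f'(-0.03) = 2.08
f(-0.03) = 0.56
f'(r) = (-5.54*r - 0.53)*(-0.44*r^2 - 3.04*r - 0.95)/(2.77*r^2 + 0.53*r - 1.53)^2 + (-0.88*r - 3.04)/(2.77*r^2 + 0.53*r - 1.53)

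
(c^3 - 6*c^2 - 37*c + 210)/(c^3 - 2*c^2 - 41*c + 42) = (c - 5)/(c - 1)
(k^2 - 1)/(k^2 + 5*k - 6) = (k + 1)/(k + 6)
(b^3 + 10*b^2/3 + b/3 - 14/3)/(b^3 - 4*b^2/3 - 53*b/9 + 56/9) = 3*(b + 2)/(3*b - 8)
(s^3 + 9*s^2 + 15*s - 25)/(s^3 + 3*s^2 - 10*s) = (s^2 + 4*s - 5)/(s*(s - 2))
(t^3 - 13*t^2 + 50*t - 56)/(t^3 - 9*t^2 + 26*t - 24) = (t - 7)/(t - 3)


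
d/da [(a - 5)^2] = 2*a - 10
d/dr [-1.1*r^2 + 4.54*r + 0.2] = 4.54 - 2.2*r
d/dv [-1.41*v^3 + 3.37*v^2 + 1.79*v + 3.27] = -4.23*v^2 + 6.74*v + 1.79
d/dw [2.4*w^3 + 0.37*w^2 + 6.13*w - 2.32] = 7.2*w^2 + 0.74*w + 6.13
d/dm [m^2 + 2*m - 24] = 2*m + 2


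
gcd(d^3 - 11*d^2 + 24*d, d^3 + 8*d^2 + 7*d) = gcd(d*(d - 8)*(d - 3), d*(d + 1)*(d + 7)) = d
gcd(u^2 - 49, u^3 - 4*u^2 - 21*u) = u - 7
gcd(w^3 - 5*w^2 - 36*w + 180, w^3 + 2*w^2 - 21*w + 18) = w + 6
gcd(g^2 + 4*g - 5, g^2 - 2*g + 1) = g - 1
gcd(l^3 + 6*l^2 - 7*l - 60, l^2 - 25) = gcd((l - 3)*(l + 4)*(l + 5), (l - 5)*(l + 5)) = l + 5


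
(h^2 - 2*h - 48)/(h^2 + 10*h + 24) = (h - 8)/(h + 4)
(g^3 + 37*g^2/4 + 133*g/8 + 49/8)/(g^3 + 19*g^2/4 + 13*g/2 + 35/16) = 2*(g + 7)/(2*g + 5)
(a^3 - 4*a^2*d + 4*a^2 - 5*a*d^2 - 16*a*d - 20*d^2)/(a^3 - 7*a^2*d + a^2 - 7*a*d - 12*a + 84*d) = (a^2 - 4*a*d - 5*d^2)/(a^2 - 7*a*d - 3*a + 21*d)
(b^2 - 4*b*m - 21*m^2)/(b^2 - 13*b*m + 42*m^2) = (b + 3*m)/(b - 6*m)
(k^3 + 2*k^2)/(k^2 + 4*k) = k*(k + 2)/(k + 4)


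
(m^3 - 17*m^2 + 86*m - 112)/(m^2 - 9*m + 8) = (m^2 - 9*m + 14)/(m - 1)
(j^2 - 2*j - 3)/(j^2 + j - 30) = (j^2 - 2*j - 3)/(j^2 + j - 30)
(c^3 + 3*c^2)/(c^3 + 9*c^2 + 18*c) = c/(c + 6)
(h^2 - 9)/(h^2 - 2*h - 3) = (h + 3)/(h + 1)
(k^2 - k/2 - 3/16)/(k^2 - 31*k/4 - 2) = (k - 3/4)/(k - 8)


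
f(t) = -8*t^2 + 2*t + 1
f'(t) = 2 - 16*t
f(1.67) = -17.97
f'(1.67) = -24.72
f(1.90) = -24.08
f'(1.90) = -28.40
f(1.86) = -22.96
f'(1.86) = -27.76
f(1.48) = -13.56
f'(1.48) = -21.68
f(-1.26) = -14.22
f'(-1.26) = 22.16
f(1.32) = -10.30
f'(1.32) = -19.12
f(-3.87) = -126.56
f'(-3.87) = 63.92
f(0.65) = -1.08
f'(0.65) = -8.40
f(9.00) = -629.00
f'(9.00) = -142.00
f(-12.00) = -1175.00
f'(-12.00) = 194.00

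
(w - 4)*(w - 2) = w^2 - 6*w + 8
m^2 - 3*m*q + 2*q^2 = (m - 2*q)*(m - q)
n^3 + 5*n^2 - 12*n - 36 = (n - 3)*(n + 2)*(n + 6)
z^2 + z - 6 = (z - 2)*(z + 3)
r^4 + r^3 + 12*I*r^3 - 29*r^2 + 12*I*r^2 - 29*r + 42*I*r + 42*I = (r + 1)*(r - I)*(r + 6*I)*(r + 7*I)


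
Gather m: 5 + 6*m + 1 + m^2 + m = m^2 + 7*m + 6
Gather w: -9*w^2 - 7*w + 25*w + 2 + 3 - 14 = -9*w^2 + 18*w - 9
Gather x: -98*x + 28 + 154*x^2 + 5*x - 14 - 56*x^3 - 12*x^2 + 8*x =-56*x^3 + 142*x^2 - 85*x + 14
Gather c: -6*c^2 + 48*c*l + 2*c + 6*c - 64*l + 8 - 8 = -6*c^2 + c*(48*l + 8) - 64*l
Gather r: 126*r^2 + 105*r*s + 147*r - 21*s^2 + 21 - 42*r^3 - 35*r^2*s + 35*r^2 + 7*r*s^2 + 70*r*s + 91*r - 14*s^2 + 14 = -42*r^3 + r^2*(161 - 35*s) + r*(7*s^2 + 175*s + 238) - 35*s^2 + 35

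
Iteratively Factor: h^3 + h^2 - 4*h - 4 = (h - 2)*(h^2 + 3*h + 2) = (h - 2)*(h + 2)*(h + 1)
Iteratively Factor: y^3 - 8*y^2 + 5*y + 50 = (y + 2)*(y^2 - 10*y + 25) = (y - 5)*(y + 2)*(y - 5)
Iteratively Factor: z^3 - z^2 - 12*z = (z - 4)*(z^2 + 3*z) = (z - 4)*(z + 3)*(z)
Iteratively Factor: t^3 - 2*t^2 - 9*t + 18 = (t - 2)*(t^2 - 9) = (t - 2)*(t + 3)*(t - 3)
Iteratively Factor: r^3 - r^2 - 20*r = (r - 5)*(r^2 + 4*r) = r*(r - 5)*(r + 4)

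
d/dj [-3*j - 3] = -3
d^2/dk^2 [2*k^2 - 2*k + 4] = 4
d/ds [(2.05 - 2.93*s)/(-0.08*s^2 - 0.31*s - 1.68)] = (-0.2344*s^2 + 0.328*s + 5.5579)/(0.0064*s^4 + 0.0496*s^3 + 0.3649*s^2 + 1.0416*s + 2.8224)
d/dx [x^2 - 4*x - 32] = 2*x - 4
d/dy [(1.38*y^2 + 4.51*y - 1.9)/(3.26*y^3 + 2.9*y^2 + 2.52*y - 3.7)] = (-4.4988*y^4 - 29.4052*y^3 + 8.9806*y^2 + 0.808*y - 11.899)/(10.6276*y^6 + 18.908*y^5 + 24.8404*y^4 - 9.508*y^3 - 15.1096*y^2 - 18.648*y + 13.69)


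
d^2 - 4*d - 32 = (d - 8)*(d + 4)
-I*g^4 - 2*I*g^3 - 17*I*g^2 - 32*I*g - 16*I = (g + 1)*(g - 4*I)*(g + 4*I)*(-I*g - I)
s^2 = s^2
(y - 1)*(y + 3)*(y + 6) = y^3 + 8*y^2 + 9*y - 18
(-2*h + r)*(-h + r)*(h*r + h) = 2*h^3*r + 2*h^3 - 3*h^2*r^2 - 3*h^2*r + h*r^3 + h*r^2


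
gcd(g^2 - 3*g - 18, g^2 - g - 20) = 1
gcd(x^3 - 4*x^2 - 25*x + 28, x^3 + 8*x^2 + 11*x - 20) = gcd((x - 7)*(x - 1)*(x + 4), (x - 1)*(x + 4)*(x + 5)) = x^2 + 3*x - 4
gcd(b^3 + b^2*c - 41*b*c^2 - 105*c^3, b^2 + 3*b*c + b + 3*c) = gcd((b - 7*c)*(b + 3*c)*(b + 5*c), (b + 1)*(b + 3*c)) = b + 3*c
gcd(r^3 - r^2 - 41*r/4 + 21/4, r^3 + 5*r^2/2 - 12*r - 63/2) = r^2 - r/2 - 21/2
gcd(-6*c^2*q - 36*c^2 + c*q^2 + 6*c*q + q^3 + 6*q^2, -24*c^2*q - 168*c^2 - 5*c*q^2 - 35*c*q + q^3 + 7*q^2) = 3*c + q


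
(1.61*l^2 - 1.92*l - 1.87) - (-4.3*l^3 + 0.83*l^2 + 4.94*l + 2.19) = 4.3*l^3 + 0.78*l^2 - 6.86*l - 4.06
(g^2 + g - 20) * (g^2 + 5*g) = g^4 + 6*g^3 - 15*g^2 - 100*g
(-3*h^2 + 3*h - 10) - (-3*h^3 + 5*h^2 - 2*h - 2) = 3*h^3 - 8*h^2 + 5*h - 8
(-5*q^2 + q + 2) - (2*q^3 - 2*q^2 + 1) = -2*q^3 - 3*q^2 + q + 1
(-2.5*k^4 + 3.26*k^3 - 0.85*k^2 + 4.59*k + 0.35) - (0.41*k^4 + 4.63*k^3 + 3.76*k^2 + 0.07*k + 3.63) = -2.91*k^4 - 1.37*k^3 - 4.61*k^2 + 4.52*k - 3.28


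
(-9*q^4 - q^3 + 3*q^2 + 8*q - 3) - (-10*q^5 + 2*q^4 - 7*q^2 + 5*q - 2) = 10*q^5 - 11*q^4 - q^3 + 10*q^2 + 3*q - 1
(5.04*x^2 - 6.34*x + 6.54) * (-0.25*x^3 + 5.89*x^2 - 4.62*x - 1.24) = -1.26*x^5 + 31.2706*x^4 - 62.2624*x^3 + 61.5618*x^2 - 22.3532*x - 8.1096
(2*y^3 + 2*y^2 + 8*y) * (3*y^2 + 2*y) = 6*y^5 + 10*y^4 + 28*y^3 + 16*y^2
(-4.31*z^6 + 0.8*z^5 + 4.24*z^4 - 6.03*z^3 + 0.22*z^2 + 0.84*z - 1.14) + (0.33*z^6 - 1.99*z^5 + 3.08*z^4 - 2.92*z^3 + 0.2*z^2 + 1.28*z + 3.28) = -3.98*z^6 - 1.19*z^5 + 7.32*z^4 - 8.95*z^3 + 0.42*z^2 + 2.12*z + 2.14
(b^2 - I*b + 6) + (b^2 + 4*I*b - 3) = 2*b^2 + 3*I*b + 3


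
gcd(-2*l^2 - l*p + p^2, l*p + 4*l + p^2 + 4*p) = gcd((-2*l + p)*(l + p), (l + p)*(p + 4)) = l + p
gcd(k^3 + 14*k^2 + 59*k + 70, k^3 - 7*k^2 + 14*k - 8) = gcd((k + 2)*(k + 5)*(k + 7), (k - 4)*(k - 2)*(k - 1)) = 1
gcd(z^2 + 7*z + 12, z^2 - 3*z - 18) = z + 3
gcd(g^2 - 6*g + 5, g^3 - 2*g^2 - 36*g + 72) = 1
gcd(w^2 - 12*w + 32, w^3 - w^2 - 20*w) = 1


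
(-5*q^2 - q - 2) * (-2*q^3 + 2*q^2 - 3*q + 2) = 10*q^5 - 8*q^4 + 17*q^3 - 11*q^2 + 4*q - 4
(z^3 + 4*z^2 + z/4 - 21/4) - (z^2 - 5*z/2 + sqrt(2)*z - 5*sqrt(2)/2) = z^3 + 3*z^2 - sqrt(2)*z + 11*z/4 - 21/4 + 5*sqrt(2)/2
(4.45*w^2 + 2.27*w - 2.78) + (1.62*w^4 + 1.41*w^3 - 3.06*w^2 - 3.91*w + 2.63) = 1.62*w^4 + 1.41*w^3 + 1.39*w^2 - 1.64*w - 0.15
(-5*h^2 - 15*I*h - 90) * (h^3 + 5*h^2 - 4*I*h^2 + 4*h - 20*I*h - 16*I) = -5*h^5 - 25*h^4 + 5*I*h^4 - 170*h^3 + 25*I*h^3 - 750*h^2 + 380*I*h^2 - 600*h + 1800*I*h + 1440*I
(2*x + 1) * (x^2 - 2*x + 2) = 2*x^3 - 3*x^2 + 2*x + 2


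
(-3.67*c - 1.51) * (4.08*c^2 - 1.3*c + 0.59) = -14.9736*c^3 - 1.3898*c^2 - 0.2023*c - 0.8909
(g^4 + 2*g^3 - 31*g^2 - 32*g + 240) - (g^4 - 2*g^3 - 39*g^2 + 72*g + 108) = 4*g^3 + 8*g^2 - 104*g + 132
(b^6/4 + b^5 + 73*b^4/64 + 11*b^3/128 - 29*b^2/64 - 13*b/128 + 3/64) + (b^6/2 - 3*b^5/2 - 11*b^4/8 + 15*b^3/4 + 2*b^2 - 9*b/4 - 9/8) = 3*b^6/4 - b^5/2 - 15*b^4/64 + 491*b^3/128 + 99*b^2/64 - 301*b/128 - 69/64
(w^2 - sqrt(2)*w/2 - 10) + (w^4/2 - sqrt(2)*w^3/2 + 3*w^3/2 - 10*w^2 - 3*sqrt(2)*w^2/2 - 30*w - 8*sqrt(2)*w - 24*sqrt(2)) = w^4/2 - sqrt(2)*w^3/2 + 3*w^3/2 - 9*w^2 - 3*sqrt(2)*w^2/2 - 30*w - 17*sqrt(2)*w/2 - 24*sqrt(2) - 10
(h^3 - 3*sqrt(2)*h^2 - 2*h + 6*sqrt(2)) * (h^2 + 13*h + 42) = h^5 - 3*sqrt(2)*h^4 + 13*h^4 - 39*sqrt(2)*h^3 + 40*h^3 - 120*sqrt(2)*h^2 - 26*h^2 - 84*h + 78*sqrt(2)*h + 252*sqrt(2)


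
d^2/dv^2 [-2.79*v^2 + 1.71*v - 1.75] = -5.58000000000000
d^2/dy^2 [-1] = 0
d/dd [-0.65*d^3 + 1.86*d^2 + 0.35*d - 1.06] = -1.95*d^2 + 3.72*d + 0.35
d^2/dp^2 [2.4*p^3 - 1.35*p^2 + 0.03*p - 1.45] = 14.4*p - 2.7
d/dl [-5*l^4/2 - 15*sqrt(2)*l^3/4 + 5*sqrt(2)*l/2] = -10*l^3 - 45*sqrt(2)*l^2/4 + 5*sqrt(2)/2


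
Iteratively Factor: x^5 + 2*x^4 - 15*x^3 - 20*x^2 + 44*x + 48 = (x - 3)*(x^4 + 5*x^3 - 20*x - 16) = (x - 3)*(x + 1)*(x^3 + 4*x^2 - 4*x - 16) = (x - 3)*(x - 2)*(x + 1)*(x^2 + 6*x + 8) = (x - 3)*(x - 2)*(x + 1)*(x + 4)*(x + 2)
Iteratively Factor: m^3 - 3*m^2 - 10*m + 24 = (m - 4)*(m^2 + m - 6) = (m - 4)*(m - 2)*(m + 3)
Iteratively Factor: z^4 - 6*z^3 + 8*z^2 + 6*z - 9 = (z + 1)*(z^3 - 7*z^2 + 15*z - 9) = (z - 3)*(z + 1)*(z^2 - 4*z + 3) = (z - 3)*(z - 1)*(z + 1)*(z - 3)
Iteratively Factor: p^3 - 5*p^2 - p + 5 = (p - 5)*(p^2 - 1) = (p - 5)*(p + 1)*(p - 1)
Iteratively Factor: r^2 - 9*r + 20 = (r - 4)*(r - 5)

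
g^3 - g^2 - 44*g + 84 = (g - 6)*(g - 2)*(g + 7)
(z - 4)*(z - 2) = z^2 - 6*z + 8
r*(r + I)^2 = r^3 + 2*I*r^2 - r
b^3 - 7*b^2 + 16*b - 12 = (b - 3)*(b - 2)^2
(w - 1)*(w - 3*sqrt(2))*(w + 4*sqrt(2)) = w^3 - w^2 + sqrt(2)*w^2 - 24*w - sqrt(2)*w + 24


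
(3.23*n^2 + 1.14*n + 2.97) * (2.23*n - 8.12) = 7.2029*n^3 - 23.6854*n^2 - 2.6337*n - 24.1164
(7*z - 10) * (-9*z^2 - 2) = -63*z^3 + 90*z^2 - 14*z + 20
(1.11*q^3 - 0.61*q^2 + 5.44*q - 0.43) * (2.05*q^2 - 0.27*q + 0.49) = 2.2755*q^5 - 1.5502*q^4 + 11.8606*q^3 - 2.6492*q^2 + 2.7817*q - 0.2107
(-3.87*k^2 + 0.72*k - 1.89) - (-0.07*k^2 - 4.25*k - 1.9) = -3.8*k^2 + 4.97*k + 0.01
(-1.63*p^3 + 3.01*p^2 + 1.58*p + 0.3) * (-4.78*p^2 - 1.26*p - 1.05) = 7.7914*p^5 - 12.334*p^4 - 9.6335*p^3 - 6.5853*p^2 - 2.037*p - 0.315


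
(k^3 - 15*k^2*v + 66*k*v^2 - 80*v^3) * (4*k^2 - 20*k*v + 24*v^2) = 4*k^5 - 80*k^4*v + 588*k^3*v^2 - 2000*k^2*v^3 + 3184*k*v^4 - 1920*v^5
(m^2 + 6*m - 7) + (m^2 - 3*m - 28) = 2*m^2 + 3*m - 35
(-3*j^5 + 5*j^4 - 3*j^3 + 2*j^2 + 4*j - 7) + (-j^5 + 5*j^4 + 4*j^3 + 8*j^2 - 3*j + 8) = -4*j^5 + 10*j^4 + j^3 + 10*j^2 + j + 1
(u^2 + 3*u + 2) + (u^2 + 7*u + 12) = 2*u^2 + 10*u + 14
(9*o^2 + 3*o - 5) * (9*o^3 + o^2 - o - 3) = 81*o^5 + 36*o^4 - 51*o^3 - 35*o^2 - 4*o + 15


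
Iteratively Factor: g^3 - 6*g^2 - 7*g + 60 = (g - 5)*(g^2 - g - 12) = (g - 5)*(g - 4)*(g + 3)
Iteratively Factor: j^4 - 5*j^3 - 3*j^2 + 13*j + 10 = (j + 1)*(j^3 - 6*j^2 + 3*j + 10) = (j - 2)*(j + 1)*(j^2 - 4*j - 5) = (j - 2)*(j + 1)^2*(j - 5)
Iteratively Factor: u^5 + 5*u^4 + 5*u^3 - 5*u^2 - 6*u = (u + 3)*(u^4 + 2*u^3 - u^2 - 2*u) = u*(u + 3)*(u^3 + 2*u^2 - u - 2) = u*(u - 1)*(u + 3)*(u^2 + 3*u + 2) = u*(u - 1)*(u + 2)*(u + 3)*(u + 1)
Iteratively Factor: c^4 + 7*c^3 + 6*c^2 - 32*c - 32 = (c + 4)*(c^3 + 3*c^2 - 6*c - 8) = (c + 4)^2*(c^2 - c - 2) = (c + 1)*(c + 4)^2*(c - 2)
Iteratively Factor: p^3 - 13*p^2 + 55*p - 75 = (p - 3)*(p^2 - 10*p + 25) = (p - 5)*(p - 3)*(p - 5)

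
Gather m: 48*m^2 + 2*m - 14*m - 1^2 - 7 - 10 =48*m^2 - 12*m - 18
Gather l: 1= 1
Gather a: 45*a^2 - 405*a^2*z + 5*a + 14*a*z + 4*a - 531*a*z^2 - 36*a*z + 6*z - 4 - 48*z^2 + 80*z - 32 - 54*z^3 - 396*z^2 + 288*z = a^2*(45 - 405*z) + a*(-531*z^2 - 22*z + 9) - 54*z^3 - 444*z^2 + 374*z - 36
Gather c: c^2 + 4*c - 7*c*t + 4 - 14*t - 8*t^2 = c^2 + c*(4 - 7*t) - 8*t^2 - 14*t + 4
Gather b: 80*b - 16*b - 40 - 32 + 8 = 64*b - 64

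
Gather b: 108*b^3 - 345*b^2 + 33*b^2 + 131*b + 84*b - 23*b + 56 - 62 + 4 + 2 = 108*b^3 - 312*b^2 + 192*b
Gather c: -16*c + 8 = 8 - 16*c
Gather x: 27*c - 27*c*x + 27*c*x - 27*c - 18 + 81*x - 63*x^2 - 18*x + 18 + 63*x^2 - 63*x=0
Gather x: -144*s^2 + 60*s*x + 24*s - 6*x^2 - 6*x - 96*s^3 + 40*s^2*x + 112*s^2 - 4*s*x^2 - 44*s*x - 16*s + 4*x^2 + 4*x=-96*s^3 - 32*s^2 + 8*s + x^2*(-4*s - 2) + x*(40*s^2 + 16*s - 2)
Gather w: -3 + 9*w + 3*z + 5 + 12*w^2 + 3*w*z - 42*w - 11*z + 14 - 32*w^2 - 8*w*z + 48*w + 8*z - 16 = -20*w^2 + w*(15 - 5*z)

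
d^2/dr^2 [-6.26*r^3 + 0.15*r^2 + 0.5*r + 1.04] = 0.3 - 37.56*r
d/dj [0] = 0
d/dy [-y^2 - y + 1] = -2*y - 1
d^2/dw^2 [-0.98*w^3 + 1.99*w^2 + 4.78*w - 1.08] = 3.98 - 5.88*w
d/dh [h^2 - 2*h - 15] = 2*h - 2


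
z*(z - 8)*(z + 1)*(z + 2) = z^4 - 5*z^3 - 22*z^2 - 16*z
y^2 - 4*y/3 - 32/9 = (y - 8/3)*(y + 4/3)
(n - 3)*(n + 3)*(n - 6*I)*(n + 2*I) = n^4 - 4*I*n^3 + 3*n^2 + 36*I*n - 108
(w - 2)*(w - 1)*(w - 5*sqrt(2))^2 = w^4 - 10*sqrt(2)*w^3 - 3*w^3 + 30*sqrt(2)*w^2 + 52*w^2 - 150*w - 20*sqrt(2)*w + 100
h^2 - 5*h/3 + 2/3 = (h - 1)*(h - 2/3)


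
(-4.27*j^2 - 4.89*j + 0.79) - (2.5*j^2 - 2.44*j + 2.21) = -6.77*j^2 - 2.45*j - 1.42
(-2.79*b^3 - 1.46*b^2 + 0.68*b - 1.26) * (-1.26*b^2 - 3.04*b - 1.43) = 3.5154*b^5 + 10.3212*b^4 + 7.5713*b^3 + 1.6082*b^2 + 2.858*b + 1.8018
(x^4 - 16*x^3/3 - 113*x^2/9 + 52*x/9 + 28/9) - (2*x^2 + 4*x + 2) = x^4 - 16*x^3/3 - 131*x^2/9 + 16*x/9 + 10/9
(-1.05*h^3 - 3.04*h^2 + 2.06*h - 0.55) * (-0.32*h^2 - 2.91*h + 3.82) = 0.336*h^5 + 4.0283*h^4 + 4.1762*h^3 - 17.4314*h^2 + 9.4697*h - 2.101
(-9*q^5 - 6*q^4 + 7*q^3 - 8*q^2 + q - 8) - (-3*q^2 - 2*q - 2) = -9*q^5 - 6*q^4 + 7*q^3 - 5*q^2 + 3*q - 6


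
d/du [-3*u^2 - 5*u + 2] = -6*u - 5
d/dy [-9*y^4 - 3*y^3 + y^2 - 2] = y*(-36*y^2 - 9*y + 2)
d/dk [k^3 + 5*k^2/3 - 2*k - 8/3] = 3*k^2 + 10*k/3 - 2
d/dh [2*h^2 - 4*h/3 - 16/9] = 4*h - 4/3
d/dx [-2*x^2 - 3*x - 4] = -4*x - 3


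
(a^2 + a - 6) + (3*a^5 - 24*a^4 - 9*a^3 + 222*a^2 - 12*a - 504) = 3*a^5 - 24*a^4 - 9*a^3 + 223*a^2 - 11*a - 510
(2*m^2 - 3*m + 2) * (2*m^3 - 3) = 4*m^5 - 6*m^4 + 4*m^3 - 6*m^2 + 9*m - 6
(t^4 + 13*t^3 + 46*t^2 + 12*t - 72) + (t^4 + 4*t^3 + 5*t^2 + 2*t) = 2*t^4 + 17*t^3 + 51*t^2 + 14*t - 72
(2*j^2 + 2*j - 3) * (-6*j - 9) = -12*j^3 - 30*j^2 + 27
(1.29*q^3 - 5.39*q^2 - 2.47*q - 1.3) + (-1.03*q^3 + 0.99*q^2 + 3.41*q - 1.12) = 0.26*q^3 - 4.4*q^2 + 0.94*q - 2.42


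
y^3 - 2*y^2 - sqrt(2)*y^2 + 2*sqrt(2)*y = y*(y - 2)*(y - sqrt(2))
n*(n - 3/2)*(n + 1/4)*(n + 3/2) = n^4 + n^3/4 - 9*n^2/4 - 9*n/16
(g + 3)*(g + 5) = g^2 + 8*g + 15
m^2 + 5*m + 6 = (m + 2)*(m + 3)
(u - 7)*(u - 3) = u^2 - 10*u + 21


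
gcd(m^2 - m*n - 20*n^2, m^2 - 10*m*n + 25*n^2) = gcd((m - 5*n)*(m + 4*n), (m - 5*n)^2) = m - 5*n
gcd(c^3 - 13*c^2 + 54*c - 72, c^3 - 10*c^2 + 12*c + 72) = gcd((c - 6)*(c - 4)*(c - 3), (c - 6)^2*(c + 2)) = c - 6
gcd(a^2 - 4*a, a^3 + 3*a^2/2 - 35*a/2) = a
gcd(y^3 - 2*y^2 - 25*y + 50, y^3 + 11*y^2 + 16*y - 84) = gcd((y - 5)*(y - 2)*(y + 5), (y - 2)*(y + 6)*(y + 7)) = y - 2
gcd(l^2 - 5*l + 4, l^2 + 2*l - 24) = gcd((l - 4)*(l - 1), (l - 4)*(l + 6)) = l - 4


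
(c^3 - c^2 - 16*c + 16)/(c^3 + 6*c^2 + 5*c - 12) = (c - 4)/(c + 3)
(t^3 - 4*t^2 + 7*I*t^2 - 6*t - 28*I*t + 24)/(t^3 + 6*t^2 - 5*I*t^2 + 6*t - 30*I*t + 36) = (t^2 + t*(-4 + 6*I) - 24*I)/(t^2 + t*(6 - 6*I) - 36*I)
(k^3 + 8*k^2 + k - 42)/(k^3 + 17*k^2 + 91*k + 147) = (k - 2)/(k + 7)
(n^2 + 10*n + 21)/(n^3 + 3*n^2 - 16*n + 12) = (n^2 + 10*n + 21)/(n^3 + 3*n^2 - 16*n + 12)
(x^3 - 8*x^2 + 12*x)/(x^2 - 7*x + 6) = x*(x - 2)/(x - 1)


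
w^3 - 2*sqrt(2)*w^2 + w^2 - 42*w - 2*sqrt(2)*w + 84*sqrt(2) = (w - 6)*(w + 7)*(w - 2*sqrt(2))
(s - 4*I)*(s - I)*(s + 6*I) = s^3 + I*s^2 + 26*s - 24*I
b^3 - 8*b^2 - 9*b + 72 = (b - 8)*(b - 3)*(b + 3)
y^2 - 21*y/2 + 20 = (y - 8)*(y - 5/2)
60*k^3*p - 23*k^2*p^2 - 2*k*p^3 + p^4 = p*(-4*k + p)*(-3*k + p)*(5*k + p)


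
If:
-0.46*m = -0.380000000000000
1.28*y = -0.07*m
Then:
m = 0.83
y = -0.05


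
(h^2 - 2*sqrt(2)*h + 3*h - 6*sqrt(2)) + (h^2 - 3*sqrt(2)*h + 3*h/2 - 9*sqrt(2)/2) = 2*h^2 - 5*sqrt(2)*h + 9*h/2 - 21*sqrt(2)/2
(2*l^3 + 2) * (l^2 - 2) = 2*l^5 - 4*l^3 + 2*l^2 - 4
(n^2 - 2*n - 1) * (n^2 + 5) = n^4 - 2*n^3 + 4*n^2 - 10*n - 5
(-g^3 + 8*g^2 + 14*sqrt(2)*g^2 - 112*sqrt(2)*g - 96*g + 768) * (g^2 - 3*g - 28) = -g^5 + 11*g^4 + 14*sqrt(2)*g^4 - 154*sqrt(2)*g^3 - 92*g^3 - 56*sqrt(2)*g^2 + 832*g^2 + 384*g + 3136*sqrt(2)*g - 21504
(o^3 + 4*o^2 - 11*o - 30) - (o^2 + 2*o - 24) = o^3 + 3*o^2 - 13*o - 6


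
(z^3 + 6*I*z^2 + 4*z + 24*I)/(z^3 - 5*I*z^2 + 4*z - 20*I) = (z + 6*I)/(z - 5*I)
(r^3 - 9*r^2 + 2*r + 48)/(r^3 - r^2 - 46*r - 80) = (r - 3)/(r + 5)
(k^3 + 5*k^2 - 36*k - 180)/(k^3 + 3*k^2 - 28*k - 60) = (k^2 - k - 30)/(k^2 - 3*k - 10)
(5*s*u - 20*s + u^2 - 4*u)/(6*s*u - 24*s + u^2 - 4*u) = (5*s + u)/(6*s + u)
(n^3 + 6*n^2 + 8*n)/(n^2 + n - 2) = n*(n + 4)/(n - 1)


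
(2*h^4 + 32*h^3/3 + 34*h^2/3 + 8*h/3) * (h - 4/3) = 2*h^5 + 8*h^4 - 26*h^3/9 - 112*h^2/9 - 32*h/9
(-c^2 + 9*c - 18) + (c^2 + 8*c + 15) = 17*c - 3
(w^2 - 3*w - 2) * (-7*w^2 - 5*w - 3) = -7*w^4 + 16*w^3 + 26*w^2 + 19*w + 6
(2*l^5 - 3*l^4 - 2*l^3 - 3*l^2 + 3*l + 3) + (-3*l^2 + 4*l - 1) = 2*l^5 - 3*l^4 - 2*l^3 - 6*l^2 + 7*l + 2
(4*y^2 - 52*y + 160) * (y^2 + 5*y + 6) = 4*y^4 - 32*y^3 - 76*y^2 + 488*y + 960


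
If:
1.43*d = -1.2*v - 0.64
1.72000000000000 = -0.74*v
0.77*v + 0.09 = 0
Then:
No Solution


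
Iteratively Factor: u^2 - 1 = (u - 1)*(u + 1)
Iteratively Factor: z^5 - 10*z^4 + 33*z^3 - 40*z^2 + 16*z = (z - 4)*(z^4 - 6*z^3 + 9*z^2 - 4*z) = (z - 4)*(z - 1)*(z^3 - 5*z^2 + 4*z) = (z - 4)^2*(z - 1)*(z^2 - z) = z*(z - 4)^2*(z - 1)*(z - 1)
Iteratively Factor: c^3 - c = (c - 1)*(c^2 + c) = (c - 1)*(c + 1)*(c)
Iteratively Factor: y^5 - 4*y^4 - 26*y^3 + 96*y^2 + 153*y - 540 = (y + 4)*(y^4 - 8*y^3 + 6*y^2 + 72*y - 135) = (y - 3)*(y + 4)*(y^3 - 5*y^2 - 9*y + 45) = (y - 5)*(y - 3)*(y + 4)*(y^2 - 9) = (y - 5)*(y - 3)^2*(y + 4)*(y + 3)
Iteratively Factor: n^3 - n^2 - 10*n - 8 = (n - 4)*(n^2 + 3*n + 2) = (n - 4)*(n + 2)*(n + 1)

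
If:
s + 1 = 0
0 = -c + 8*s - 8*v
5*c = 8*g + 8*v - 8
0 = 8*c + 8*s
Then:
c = 1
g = 11/4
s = -1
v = -9/8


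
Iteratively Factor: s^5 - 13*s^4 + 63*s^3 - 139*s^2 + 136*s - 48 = (s - 1)*(s^4 - 12*s^3 + 51*s^2 - 88*s + 48) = (s - 3)*(s - 1)*(s^3 - 9*s^2 + 24*s - 16) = (s - 4)*(s - 3)*(s - 1)*(s^2 - 5*s + 4) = (s - 4)*(s - 3)*(s - 1)^2*(s - 4)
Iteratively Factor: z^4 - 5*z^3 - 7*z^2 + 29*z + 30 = (z - 5)*(z^3 - 7*z - 6) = (z - 5)*(z + 1)*(z^2 - z - 6) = (z - 5)*(z - 3)*(z + 1)*(z + 2)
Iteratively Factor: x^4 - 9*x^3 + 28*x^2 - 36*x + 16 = (x - 2)*(x^3 - 7*x^2 + 14*x - 8) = (x - 4)*(x - 2)*(x^2 - 3*x + 2) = (x - 4)*(x - 2)^2*(x - 1)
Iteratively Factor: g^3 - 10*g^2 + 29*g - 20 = (g - 5)*(g^2 - 5*g + 4) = (g - 5)*(g - 4)*(g - 1)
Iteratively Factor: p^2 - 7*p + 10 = (p - 2)*(p - 5)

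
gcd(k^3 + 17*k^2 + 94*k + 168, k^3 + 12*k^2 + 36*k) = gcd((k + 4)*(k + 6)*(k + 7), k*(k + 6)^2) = k + 6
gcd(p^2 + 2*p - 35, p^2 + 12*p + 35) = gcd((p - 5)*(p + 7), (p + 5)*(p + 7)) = p + 7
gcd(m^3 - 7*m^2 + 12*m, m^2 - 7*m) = m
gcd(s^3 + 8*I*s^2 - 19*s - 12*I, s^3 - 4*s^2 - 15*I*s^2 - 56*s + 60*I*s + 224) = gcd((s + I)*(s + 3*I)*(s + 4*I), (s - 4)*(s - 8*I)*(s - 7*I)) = 1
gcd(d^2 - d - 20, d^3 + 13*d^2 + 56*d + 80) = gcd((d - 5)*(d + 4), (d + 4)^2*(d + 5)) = d + 4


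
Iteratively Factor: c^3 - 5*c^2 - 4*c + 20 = (c - 2)*(c^2 - 3*c - 10) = (c - 5)*(c - 2)*(c + 2)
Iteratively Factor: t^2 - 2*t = (t)*(t - 2)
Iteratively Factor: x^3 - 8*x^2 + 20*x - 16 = (x - 2)*(x^2 - 6*x + 8) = (x - 4)*(x - 2)*(x - 2)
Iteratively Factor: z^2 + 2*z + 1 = (z + 1)*(z + 1)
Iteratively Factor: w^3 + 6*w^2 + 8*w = (w + 2)*(w^2 + 4*w) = w*(w + 2)*(w + 4)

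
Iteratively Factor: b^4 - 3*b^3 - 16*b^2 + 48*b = (b)*(b^3 - 3*b^2 - 16*b + 48) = b*(b + 4)*(b^2 - 7*b + 12) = b*(b - 4)*(b + 4)*(b - 3)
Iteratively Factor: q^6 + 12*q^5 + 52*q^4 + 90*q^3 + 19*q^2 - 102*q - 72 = (q + 3)*(q^5 + 9*q^4 + 25*q^3 + 15*q^2 - 26*q - 24) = (q + 3)*(q + 4)*(q^4 + 5*q^3 + 5*q^2 - 5*q - 6) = (q - 1)*(q + 3)*(q + 4)*(q^3 + 6*q^2 + 11*q + 6) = (q - 1)*(q + 2)*(q + 3)*(q + 4)*(q^2 + 4*q + 3) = (q - 1)*(q + 2)*(q + 3)^2*(q + 4)*(q + 1)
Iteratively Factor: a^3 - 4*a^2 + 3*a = (a - 3)*(a^2 - a) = (a - 3)*(a - 1)*(a)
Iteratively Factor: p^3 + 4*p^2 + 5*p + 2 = (p + 1)*(p^2 + 3*p + 2) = (p + 1)^2*(p + 2)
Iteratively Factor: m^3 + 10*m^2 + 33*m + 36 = (m + 4)*(m^2 + 6*m + 9) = (m + 3)*(m + 4)*(m + 3)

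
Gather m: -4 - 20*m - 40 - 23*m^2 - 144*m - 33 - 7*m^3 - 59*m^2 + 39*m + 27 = -7*m^3 - 82*m^2 - 125*m - 50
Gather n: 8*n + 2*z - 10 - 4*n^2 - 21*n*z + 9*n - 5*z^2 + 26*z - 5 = -4*n^2 + n*(17 - 21*z) - 5*z^2 + 28*z - 15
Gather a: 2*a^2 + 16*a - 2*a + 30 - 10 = 2*a^2 + 14*a + 20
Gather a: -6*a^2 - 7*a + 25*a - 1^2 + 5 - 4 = -6*a^2 + 18*a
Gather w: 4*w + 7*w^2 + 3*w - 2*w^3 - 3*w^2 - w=-2*w^3 + 4*w^2 + 6*w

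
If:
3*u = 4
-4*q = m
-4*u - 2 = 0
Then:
No Solution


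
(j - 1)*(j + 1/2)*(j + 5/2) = j^3 + 2*j^2 - 7*j/4 - 5/4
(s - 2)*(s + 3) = s^2 + s - 6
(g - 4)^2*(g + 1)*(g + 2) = g^4 - 5*g^3 - 6*g^2 + 32*g + 32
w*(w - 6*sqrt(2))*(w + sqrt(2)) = w^3 - 5*sqrt(2)*w^2 - 12*w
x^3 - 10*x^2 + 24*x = x*(x - 6)*(x - 4)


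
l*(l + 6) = l^2 + 6*l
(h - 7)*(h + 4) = h^2 - 3*h - 28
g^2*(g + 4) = g^3 + 4*g^2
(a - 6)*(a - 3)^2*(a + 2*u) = a^4 + 2*a^3*u - 12*a^3 - 24*a^2*u + 45*a^2 + 90*a*u - 54*a - 108*u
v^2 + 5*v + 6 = (v + 2)*(v + 3)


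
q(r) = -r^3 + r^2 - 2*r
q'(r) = -3*r^2 + 2*r - 2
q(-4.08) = 92.72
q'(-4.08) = -60.10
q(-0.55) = 1.57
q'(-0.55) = -4.01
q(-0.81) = 2.81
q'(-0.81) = -5.59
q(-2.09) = 17.68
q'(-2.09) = -19.28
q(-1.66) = 10.65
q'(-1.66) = -13.59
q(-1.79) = 12.52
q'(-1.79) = -15.19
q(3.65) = -42.60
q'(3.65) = -34.67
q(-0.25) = 0.58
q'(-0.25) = -2.69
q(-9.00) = 828.00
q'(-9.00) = -263.00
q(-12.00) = 1896.00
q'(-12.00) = -458.00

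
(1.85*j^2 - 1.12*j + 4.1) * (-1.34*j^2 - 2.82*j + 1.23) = -2.479*j^4 - 3.7162*j^3 - 0.0600999999999994*j^2 - 12.9396*j + 5.043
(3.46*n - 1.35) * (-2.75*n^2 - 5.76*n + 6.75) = -9.515*n^3 - 16.2171*n^2 + 31.131*n - 9.1125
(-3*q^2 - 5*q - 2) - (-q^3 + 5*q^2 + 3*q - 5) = q^3 - 8*q^2 - 8*q + 3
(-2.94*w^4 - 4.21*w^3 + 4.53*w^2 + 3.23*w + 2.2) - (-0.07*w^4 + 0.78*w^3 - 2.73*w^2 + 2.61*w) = -2.87*w^4 - 4.99*w^3 + 7.26*w^2 + 0.62*w + 2.2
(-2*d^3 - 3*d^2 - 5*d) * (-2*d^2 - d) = 4*d^5 + 8*d^4 + 13*d^3 + 5*d^2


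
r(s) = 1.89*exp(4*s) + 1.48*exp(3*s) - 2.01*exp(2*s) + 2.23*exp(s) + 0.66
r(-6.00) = 0.67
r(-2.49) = 0.83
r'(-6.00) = 0.01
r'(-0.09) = 7.34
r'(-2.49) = 0.16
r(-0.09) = 3.47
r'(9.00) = 32595272526444100.00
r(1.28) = 367.80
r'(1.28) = 1427.65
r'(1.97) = 21434.02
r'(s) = 7.56*exp(4*s) + 4.44*exp(3*s) - 4.02*exp(2*s) + 2.23*exp(s)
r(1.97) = 5455.90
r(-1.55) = 1.06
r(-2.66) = 0.81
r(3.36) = 1332026.90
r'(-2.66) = 0.14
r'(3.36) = 5295929.94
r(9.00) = 8149014923485340.00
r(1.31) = 413.24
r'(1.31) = 1605.42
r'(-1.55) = 0.35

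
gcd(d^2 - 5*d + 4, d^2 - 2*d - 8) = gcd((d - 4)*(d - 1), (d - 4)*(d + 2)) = d - 4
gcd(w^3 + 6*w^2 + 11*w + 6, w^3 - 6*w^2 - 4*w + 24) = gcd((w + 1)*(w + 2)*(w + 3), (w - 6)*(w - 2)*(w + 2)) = w + 2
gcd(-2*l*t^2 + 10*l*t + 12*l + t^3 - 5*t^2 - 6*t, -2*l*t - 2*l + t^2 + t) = -2*l*t - 2*l + t^2 + t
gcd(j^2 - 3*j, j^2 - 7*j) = j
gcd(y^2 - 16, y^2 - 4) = 1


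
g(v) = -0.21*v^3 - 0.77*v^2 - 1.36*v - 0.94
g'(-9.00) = -38.53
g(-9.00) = 102.02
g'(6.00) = -33.28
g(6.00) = -82.18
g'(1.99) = -6.92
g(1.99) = -8.35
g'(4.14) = -18.53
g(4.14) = -34.67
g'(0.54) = -2.38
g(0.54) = -1.93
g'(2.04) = -7.12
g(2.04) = -8.70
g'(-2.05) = -0.85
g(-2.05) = 0.42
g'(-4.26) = -6.23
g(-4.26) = 7.11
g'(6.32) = -36.26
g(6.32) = -93.30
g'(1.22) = -4.18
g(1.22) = -4.13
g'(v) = -0.63*v^2 - 1.54*v - 1.36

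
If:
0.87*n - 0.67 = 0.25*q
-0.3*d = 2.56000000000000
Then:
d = -8.53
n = 0.28735632183908*q + 0.770114942528736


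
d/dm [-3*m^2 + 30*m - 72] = 30 - 6*m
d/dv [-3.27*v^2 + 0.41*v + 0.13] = 0.41 - 6.54*v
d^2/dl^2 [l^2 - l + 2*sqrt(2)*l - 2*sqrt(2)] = 2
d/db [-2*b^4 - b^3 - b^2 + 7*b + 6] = -8*b^3 - 3*b^2 - 2*b + 7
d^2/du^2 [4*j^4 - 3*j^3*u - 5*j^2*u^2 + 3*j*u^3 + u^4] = -10*j^2 + 18*j*u + 12*u^2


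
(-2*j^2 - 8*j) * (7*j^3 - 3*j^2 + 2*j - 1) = -14*j^5 - 50*j^4 + 20*j^3 - 14*j^2 + 8*j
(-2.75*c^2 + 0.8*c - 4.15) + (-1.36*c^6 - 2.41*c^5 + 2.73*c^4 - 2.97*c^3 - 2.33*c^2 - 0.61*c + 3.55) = -1.36*c^6 - 2.41*c^5 + 2.73*c^4 - 2.97*c^3 - 5.08*c^2 + 0.19*c - 0.600000000000001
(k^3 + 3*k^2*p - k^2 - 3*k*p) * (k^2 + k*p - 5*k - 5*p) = k^5 + 4*k^4*p - 6*k^4 + 3*k^3*p^2 - 24*k^3*p + 5*k^3 - 18*k^2*p^2 + 20*k^2*p + 15*k*p^2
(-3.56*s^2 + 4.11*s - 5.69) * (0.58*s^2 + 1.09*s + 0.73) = -2.0648*s^4 - 1.4966*s^3 - 1.4191*s^2 - 3.2018*s - 4.1537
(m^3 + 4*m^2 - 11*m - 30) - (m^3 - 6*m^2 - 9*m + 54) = 10*m^2 - 2*m - 84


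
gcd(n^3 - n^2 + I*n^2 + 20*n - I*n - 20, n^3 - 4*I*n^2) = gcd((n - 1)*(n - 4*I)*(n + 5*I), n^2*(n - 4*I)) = n - 4*I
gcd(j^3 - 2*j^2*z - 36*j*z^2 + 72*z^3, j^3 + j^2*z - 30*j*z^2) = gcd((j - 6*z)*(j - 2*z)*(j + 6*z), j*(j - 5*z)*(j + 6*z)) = j + 6*z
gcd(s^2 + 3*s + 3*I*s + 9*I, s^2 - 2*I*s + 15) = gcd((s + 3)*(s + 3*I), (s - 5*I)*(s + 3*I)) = s + 3*I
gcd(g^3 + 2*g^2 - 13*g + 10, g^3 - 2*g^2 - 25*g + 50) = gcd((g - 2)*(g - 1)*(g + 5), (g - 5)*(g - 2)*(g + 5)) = g^2 + 3*g - 10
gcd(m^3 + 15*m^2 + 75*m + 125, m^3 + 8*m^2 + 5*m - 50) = m^2 + 10*m + 25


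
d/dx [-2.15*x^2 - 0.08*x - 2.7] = -4.3*x - 0.08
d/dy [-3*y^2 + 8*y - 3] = 8 - 6*y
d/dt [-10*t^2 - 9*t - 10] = -20*t - 9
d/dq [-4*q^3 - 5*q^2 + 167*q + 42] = -12*q^2 - 10*q + 167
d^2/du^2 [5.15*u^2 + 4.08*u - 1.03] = 10.3000000000000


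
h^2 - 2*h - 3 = (h - 3)*(h + 1)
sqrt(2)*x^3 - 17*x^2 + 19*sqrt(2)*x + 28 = (x - 7*sqrt(2))*(x - 2*sqrt(2))*(sqrt(2)*x + 1)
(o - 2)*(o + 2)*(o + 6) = o^3 + 6*o^2 - 4*o - 24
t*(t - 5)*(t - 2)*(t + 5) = t^4 - 2*t^3 - 25*t^2 + 50*t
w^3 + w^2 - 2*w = w*(w - 1)*(w + 2)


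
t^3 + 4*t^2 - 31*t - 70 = (t - 5)*(t + 2)*(t + 7)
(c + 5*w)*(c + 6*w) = c^2 + 11*c*w + 30*w^2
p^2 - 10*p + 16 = (p - 8)*(p - 2)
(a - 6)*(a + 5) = a^2 - a - 30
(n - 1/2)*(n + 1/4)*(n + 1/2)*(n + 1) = n^4 + 5*n^3/4 - 5*n/16 - 1/16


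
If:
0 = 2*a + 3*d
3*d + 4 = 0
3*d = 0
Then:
No Solution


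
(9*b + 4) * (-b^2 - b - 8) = -9*b^3 - 13*b^2 - 76*b - 32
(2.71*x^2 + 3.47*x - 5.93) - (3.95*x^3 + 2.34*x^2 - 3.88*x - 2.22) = -3.95*x^3 + 0.37*x^2 + 7.35*x - 3.71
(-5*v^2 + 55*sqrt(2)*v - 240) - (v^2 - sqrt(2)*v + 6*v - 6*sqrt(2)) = -6*v^2 - 6*v + 56*sqrt(2)*v - 240 + 6*sqrt(2)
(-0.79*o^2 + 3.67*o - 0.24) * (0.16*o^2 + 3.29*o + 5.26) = -0.1264*o^4 - 2.0119*o^3 + 7.8805*o^2 + 18.5146*o - 1.2624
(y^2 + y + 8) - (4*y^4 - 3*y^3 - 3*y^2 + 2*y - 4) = -4*y^4 + 3*y^3 + 4*y^2 - y + 12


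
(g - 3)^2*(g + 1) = g^3 - 5*g^2 + 3*g + 9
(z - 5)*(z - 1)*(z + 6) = z^3 - 31*z + 30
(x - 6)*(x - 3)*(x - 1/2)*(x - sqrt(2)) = x^4 - 19*x^3/2 - sqrt(2)*x^3 + 19*sqrt(2)*x^2/2 + 45*x^2/2 - 45*sqrt(2)*x/2 - 9*x + 9*sqrt(2)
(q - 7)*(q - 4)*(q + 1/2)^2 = q^4 - 10*q^3 + 69*q^2/4 + 101*q/4 + 7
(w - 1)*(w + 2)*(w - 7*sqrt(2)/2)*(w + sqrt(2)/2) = w^4 - 3*sqrt(2)*w^3 + w^3 - 11*w^2/2 - 3*sqrt(2)*w^2 - 7*w/2 + 6*sqrt(2)*w + 7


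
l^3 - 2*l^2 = l^2*(l - 2)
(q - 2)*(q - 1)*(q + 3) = q^3 - 7*q + 6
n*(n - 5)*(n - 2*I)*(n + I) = n^4 - 5*n^3 - I*n^3 + 2*n^2 + 5*I*n^2 - 10*n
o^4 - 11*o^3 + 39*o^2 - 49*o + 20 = (o - 5)*(o - 4)*(o - 1)^2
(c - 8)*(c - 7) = c^2 - 15*c + 56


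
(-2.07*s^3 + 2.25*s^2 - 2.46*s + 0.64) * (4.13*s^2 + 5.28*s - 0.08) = -8.5491*s^5 - 1.6371*s^4 + 1.8858*s^3 - 10.5256*s^2 + 3.576*s - 0.0512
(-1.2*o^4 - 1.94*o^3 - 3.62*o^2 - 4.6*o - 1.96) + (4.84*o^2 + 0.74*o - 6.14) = -1.2*o^4 - 1.94*o^3 + 1.22*o^2 - 3.86*o - 8.1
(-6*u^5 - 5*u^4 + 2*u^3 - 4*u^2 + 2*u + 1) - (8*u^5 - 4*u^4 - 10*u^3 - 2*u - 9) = -14*u^5 - u^4 + 12*u^3 - 4*u^2 + 4*u + 10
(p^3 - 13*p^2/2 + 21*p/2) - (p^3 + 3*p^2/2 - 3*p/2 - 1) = -8*p^2 + 12*p + 1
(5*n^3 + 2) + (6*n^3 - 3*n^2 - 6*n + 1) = 11*n^3 - 3*n^2 - 6*n + 3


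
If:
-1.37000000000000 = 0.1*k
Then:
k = -13.70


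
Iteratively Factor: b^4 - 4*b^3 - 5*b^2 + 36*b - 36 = (b + 3)*(b^3 - 7*b^2 + 16*b - 12) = (b - 3)*(b + 3)*(b^2 - 4*b + 4) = (b - 3)*(b - 2)*(b + 3)*(b - 2)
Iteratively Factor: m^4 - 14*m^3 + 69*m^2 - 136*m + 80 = (m - 5)*(m^3 - 9*m^2 + 24*m - 16) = (m - 5)*(m - 4)*(m^2 - 5*m + 4) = (m - 5)*(m - 4)^2*(m - 1)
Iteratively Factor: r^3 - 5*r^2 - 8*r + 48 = (r - 4)*(r^2 - r - 12) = (r - 4)*(r + 3)*(r - 4)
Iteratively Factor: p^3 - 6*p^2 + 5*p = (p)*(p^2 - 6*p + 5) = p*(p - 5)*(p - 1)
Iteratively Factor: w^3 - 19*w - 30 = (w + 3)*(w^2 - 3*w - 10) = (w + 2)*(w + 3)*(w - 5)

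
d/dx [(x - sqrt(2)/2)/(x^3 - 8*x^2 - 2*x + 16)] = (x^3 - 8*x^2 - 2*x + (2*x - sqrt(2))*(-3*x^2 + 16*x + 2)/2 + 16)/(x^3 - 8*x^2 - 2*x + 16)^2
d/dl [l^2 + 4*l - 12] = 2*l + 4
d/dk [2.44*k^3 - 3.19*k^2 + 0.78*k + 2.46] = 7.32*k^2 - 6.38*k + 0.78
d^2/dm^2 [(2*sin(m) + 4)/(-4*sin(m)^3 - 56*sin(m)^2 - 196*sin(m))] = (2*sin(m)^2 + 2*sin(m) + 25 + 37/sin(m) - 56/sin(m)^2 - 98/sin(m)^3)/(sin(m) + 7)^4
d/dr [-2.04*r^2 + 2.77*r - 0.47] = 2.77 - 4.08*r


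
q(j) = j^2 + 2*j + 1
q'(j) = 2*j + 2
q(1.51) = 6.30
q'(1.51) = 5.02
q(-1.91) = 0.83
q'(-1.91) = -1.82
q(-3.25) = 5.06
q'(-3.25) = -4.50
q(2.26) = 10.63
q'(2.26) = 6.52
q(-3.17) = 4.71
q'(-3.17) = -4.34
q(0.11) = 1.23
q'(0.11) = 2.22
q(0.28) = 1.64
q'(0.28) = 2.56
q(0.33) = 1.77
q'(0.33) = 2.66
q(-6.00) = 25.00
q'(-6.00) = -10.00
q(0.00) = 1.00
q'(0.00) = 2.00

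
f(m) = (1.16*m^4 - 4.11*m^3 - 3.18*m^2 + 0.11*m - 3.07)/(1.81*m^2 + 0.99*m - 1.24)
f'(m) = (-3.62*m - 0.99)*(1.16*m^4 - 4.11*m^3 - 3.18*m^2 + 0.11*m - 3.07)/(1.81*m^2 + 0.99*m - 1.24)^2 + (4.64*m^3 - 12.33*m^2 - 6.36*m + 0.11)/(1.81*m^2 + 0.99*m - 1.24)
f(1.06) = -5.40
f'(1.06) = 6.03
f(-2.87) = 13.51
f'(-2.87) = -6.09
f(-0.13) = 2.34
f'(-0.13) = 0.37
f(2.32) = -3.49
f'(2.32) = 0.89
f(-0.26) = 2.35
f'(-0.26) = -0.53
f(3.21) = -2.34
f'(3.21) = 1.73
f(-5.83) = 37.48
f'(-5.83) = -10.05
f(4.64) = 1.33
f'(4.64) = 3.43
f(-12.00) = 124.00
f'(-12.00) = -17.99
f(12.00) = 60.79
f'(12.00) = 12.77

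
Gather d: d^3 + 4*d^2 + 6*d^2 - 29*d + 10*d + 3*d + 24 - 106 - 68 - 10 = d^3 + 10*d^2 - 16*d - 160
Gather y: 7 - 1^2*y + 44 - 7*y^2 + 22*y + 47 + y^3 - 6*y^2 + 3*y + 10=y^3 - 13*y^2 + 24*y + 108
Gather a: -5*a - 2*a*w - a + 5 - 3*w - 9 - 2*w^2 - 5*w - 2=a*(-2*w - 6) - 2*w^2 - 8*w - 6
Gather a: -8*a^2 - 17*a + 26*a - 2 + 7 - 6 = -8*a^2 + 9*a - 1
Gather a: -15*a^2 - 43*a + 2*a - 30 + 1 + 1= -15*a^2 - 41*a - 28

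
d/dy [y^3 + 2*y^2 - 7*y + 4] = 3*y^2 + 4*y - 7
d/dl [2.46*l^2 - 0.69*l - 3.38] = 4.92*l - 0.69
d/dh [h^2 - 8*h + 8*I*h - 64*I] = 2*h - 8 + 8*I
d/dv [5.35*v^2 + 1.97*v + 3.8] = 10.7*v + 1.97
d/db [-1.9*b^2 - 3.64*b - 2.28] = -3.8*b - 3.64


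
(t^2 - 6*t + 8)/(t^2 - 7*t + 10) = (t - 4)/(t - 5)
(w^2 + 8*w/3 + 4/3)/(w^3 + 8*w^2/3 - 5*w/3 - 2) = (w + 2)/(w^2 + 2*w - 3)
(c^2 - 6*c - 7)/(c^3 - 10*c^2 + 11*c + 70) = (c + 1)/(c^2 - 3*c - 10)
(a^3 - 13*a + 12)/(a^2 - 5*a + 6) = (a^2 + 3*a - 4)/(a - 2)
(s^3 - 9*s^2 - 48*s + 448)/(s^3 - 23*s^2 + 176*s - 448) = (s + 7)/(s - 7)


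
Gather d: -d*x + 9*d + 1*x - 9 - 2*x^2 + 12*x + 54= d*(9 - x) - 2*x^2 + 13*x + 45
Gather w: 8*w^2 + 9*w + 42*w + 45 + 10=8*w^2 + 51*w + 55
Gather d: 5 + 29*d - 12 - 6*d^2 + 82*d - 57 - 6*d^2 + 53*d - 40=-12*d^2 + 164*d - 104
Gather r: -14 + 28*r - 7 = 28*r - 21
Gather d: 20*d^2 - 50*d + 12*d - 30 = 20*d^2 - 38*d - 30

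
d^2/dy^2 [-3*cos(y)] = 3*cos(y)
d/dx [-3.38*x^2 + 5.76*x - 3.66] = 5.76 - 6.76*x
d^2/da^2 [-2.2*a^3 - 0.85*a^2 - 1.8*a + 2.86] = -13.2*a - 1.7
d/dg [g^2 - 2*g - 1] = 2*g - 2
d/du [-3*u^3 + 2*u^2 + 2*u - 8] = -9*u^2 + 4*u + 2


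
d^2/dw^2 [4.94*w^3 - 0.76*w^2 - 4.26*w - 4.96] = 29.64*w - 1.52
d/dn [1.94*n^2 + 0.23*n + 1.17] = 3.88*n + 0.23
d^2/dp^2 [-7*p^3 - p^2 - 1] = -42*p - 2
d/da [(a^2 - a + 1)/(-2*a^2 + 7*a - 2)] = 5*(a^2 - 1)/(4*a^4 - 28*a^3 + 57*a^2 - 28*a + 4)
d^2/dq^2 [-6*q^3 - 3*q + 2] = -36*q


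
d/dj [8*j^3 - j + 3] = 24*j^2 - 1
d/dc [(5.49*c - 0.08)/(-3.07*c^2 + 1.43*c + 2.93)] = (16.8543*c^2 - 0.491199999999999*c + 16.2001)/(9.4249*c^4 - 8.7802*c^3 - 15.9453*c^2 + 8.3798*c + 8.5849)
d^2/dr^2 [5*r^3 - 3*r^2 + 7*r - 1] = 30*r - 6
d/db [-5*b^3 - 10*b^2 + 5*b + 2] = -15*b^2 - 20*b + 5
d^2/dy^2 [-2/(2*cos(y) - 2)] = (cos(y) + 2)/(cos(y) - 1)^2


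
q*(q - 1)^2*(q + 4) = q^4 + 2*q^3 - 7*q^2 + 4*q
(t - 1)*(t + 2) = t^2 + t - 2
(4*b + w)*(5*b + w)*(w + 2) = 20*b^2*w + 40*b^2 + 9*b*w^2 + 18*b*w + w^3 + 2*w^2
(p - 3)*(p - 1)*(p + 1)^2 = p^4 - 2*p^3 - 4*p^2 + 2*p + 3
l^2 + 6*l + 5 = (l + 1)*(l + 5)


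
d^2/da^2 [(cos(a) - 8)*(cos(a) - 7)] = 15*cos(a) - 2*cos(2*a)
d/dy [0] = 0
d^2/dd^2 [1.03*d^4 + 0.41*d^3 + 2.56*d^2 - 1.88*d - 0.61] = 12.36*d^2 + 2.46*d + 5.12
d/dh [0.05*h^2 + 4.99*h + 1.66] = 0.1*h + 4.99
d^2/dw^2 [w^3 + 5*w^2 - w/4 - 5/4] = 6*w + 10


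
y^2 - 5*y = y*(y - 5)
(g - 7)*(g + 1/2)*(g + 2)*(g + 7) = g^4 + 5*g^3/2 - 48*g^2 - 245*g/2 - 49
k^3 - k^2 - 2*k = k*(k - 2)*(k + 1)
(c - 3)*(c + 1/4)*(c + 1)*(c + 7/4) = c^4 - 105*c^2/16 - 55*c/8 - 21/16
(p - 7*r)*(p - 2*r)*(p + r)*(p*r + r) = p^4*r - 8*p^3*r^2 + p^3*r + 5*p^2*r^3 - 8*p^2*r^2 + 14*p*r^4 + 5*p*r^3 + 14*r^4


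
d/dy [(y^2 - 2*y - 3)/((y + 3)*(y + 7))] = 12*(y^2 + 4*y - 1)/(y^4 + 20*y^3 + 142*y^2 + 420*y + 441)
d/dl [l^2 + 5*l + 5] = 2*l + 5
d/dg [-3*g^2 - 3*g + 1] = -6*g - 3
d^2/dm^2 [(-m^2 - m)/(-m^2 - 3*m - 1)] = 2*(-2*m^3 - 3*m^2 - 3*m - 2)/(m^6 + 9*m^5 + 30*m^4 + 45*m^3 + 30*m^2 + 9*m + 1)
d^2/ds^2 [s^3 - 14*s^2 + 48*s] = 6*s - 28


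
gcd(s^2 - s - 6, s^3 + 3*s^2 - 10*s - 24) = s^2 - s - 6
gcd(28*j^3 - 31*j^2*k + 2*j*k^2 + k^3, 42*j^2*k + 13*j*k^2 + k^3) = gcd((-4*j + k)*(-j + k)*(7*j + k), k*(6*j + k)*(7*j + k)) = 7*j + k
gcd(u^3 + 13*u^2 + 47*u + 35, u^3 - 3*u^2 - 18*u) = 1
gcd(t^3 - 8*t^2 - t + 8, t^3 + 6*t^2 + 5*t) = t + 1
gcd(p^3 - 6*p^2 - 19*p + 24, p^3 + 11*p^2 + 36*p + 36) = p + 3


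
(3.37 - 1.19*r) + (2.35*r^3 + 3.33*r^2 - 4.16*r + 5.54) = 2.35*r^3 + 3.33*r^2 - 5.35*r + 8.91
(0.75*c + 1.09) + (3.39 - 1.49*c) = 4.48 - 0.74*c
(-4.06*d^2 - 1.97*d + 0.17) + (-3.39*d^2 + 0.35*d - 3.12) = -7.45*d^2 - 1.62*d - 2.95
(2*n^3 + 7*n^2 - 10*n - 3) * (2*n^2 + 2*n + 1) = 4*n^5 + 18*n^4 - 4*n^3 - 19*n^2 - 16*n - 3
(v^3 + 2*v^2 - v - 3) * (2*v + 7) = 2*v^4 + 11*v^3 + 12*v^2 - 13*v - 21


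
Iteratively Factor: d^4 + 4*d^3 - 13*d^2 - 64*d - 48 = (d + 4)*(d^3 - 13*d - 12) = (d + 1)*(d + 4)*(d^2 - d - 12) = (d + 1)*(d + 3)*(d + 4)*(d - 4)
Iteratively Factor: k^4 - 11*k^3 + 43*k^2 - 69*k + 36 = (k - 3)*(k^3 - 8*k^2 + 19*k - 12) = (k - 3)^2*(k^2 - 5*k + 4) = (k - 3)^2*(k - 1)*(k - 4)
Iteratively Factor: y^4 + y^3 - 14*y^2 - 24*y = (y - 4)*(y^3 + 5*y^2 + 6*y) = (y - 4)*(y + 2)*(y^2 + 3*y) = y*(y - 4)*(y + 2)*(y + 3)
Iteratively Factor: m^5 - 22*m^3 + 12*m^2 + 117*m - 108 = (m - 3)*(m^4 + 3*m^3 - 13*m^2 - 27*m + 36) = (m - 3)*(m + 3)*(m^3 - 13*m + 12) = (m - 3)*(m + 3)*(m + 4)*(m^2 - 4*m + 3) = (m - 3)^2*(m + 3)*(m + 4)*(m - 1)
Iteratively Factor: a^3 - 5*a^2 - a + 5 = (a + 1)*(a^2 - 6*a + 5) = (a - 5)*(a + 1)*(a - 1)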